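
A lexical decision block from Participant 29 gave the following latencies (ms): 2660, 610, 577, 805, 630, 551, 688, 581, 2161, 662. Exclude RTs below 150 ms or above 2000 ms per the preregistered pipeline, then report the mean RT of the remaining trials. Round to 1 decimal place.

Excluded: 2161, 2660
Retained (n=8): Σ = 5104
Mean = 5104/8 = 638.0000

638.0 ms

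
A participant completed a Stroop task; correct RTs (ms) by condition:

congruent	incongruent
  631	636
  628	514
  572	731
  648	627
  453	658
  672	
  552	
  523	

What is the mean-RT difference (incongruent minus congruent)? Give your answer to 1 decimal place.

48.3 ms

M(congruent) = 4679/8 = 584.875
M(incongruent) = 3166/5 = 633.200
Difference = 633.200 − 584.875 = 48.325 ms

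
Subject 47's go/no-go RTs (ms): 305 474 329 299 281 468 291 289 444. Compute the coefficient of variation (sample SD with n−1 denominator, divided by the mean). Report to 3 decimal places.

n = 9, Σ = 3180, M = 353.3333
Σ(x−M)² = 55066.000; s = √(55066.000/8) = 82.9654
CV = 82.9654 / 353.3333 = 0.23481

0.235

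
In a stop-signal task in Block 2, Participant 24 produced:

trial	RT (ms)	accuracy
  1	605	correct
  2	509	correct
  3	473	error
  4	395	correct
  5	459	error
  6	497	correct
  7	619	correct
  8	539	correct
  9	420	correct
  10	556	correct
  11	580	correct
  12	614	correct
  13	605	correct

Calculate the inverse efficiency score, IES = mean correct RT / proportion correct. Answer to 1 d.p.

Correct trials (n=11): 605, 509, 395, 497, 619, 539, 420, 556, 580, 614, 605
Mean correct RT = 5939/11 = 539.9091 ms
Proportion correct = 11/13
IES = 539.9091 / (11/13) = 638.074 ms

638.1 ms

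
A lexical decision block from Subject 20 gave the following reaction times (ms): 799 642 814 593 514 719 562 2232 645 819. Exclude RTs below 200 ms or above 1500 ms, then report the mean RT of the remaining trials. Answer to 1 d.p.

678.6 ms

Excluded: 2232
Retained (n=9): Σ = 6107
Mean = 6107/9 = 678.5556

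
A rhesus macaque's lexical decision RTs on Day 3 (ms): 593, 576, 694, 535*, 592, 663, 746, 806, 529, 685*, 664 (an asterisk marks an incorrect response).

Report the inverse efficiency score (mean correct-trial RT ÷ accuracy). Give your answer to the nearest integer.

796 ms

Correct trials (n=9): 593, 576, 694, 592, 663, 746, 806, 529, 664
Mean correct RT = 5863/9 = 651.4444 ms
Proportion correct = 9/11
IES = 651.4444 / (9/11) = 796.210 ms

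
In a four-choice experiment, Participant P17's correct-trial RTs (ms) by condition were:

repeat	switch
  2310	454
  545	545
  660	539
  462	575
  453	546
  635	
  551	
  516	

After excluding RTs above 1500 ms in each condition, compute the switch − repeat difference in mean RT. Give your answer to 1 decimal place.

repeat: exclude 2310
M(repeat) = 3822/7 = 546.000
M(switch) = 2659/5 = 531.800
Difference = 531.800 − 546.000 = -14.200 ms

-14.2 ms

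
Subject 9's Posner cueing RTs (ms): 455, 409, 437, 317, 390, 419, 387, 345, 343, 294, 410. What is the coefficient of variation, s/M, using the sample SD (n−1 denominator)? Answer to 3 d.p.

n = 11, Σ = 4206, M = 382.3636
Σ(x−M)² = 26182.545; s = √(26182.545/10) = 51.1689
CV = 51.1689 / 382.3636 = 0.13382

0.134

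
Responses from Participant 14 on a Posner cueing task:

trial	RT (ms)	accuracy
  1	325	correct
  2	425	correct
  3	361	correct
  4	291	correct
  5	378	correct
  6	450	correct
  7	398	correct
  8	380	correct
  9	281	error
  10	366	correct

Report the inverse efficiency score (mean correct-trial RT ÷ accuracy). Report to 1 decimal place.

416.5 ms

Correct trials (n=9): 325, 425, 361, 291, 378, 450, 398, 380, 366
Mean correct RT = 3374/9 = 374.8889 ms
Proportion correct = 9/10
IES = 374.8889 / (9/10) = 416.543 ms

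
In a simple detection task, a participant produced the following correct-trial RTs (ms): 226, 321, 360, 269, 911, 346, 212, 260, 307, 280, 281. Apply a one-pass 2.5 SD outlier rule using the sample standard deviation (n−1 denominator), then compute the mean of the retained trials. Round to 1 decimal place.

n = 11, ΣRT = 3773, M = 343.000
Σ(x−M)² = 375730.00; s = √(375730.00/10) = 193.838
Cutoffs: 343.000 ± 2.5·193.838 → [-141.6, 827.6]
Outside: 911 → excluded.
Retained (n=10): Σ = 2862, mean = 2862/10 = 286.200

286.2 ms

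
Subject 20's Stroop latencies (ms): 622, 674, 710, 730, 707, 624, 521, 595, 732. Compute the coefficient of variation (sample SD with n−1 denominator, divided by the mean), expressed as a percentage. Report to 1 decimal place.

10.9%

n = 9, Σ = 5915, M = 657.2222
Σ(x−M)² = 41205.556; s = √(41205.556/8) = 71.7683
CV = 71.7683 / 657.2222 = 0.10920 = 10.920%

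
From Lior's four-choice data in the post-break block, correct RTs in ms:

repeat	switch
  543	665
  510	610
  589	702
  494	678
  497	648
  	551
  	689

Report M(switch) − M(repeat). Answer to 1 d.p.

M(repeat) = 2633/5 = 526.600
M(switch) = 4543/7 = 649.000
Difference = 649.000 − 526.600 = 122.400 ms

122.4 ms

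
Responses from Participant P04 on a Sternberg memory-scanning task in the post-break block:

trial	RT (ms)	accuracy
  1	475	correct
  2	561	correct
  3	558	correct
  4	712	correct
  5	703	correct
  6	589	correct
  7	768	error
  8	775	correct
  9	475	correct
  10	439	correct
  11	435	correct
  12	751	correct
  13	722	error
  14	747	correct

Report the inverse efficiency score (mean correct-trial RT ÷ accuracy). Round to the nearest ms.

702 ms

Correct trials (n=12): 475, 561, 558, 712, 703, 589, 775, 475, 439, 435, 751, 747
Mean correct RT = 7220/12 = 601.6667 ms
Proportion correct = 12/14
IES = 601.6667 / (12/14) = 701.944 ms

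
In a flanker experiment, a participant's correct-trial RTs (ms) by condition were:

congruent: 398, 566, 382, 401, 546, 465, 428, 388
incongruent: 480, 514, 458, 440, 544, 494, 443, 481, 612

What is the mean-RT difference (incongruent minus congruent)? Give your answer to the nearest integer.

49 ms

M(congruent) = 3574/8 = 446.750
M(incongruent) = 4466/9 = 496.222
Difference = 496.222 − 446.750 = 49.472 ms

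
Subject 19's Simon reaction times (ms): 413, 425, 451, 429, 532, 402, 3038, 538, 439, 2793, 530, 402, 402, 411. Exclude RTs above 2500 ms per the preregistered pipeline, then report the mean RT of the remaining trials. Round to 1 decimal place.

447.8 ms

Excluded: 2793, 3038
Retained (n=12): Σ = 5374
Mean = 5374/12 = 447.8333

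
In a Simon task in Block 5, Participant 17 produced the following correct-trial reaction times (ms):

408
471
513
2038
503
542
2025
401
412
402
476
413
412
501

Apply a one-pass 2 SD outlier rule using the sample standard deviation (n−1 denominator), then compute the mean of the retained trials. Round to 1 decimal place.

454.5 ms

n = 14, ΣRT = 9517, M = 679.786
Σ(x−M)² = 4292834.36; s = √(4292834.36/13) = 574.646
Cutoffs: 679.786 ± 2·574.646 → [-469.5, 1829.1]
Outside: 2025, 2038 → excluded.
Retained (n=12): Σ = 5454, mean = 5454/12 = 454.500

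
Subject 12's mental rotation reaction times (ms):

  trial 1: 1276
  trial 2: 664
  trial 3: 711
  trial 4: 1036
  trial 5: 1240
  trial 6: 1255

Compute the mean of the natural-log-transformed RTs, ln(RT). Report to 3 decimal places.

6.903

ln(RT): 7.1515, 6.4983, 6.5667, 6.9431, 7.1229, 7.1349
Σ ln(RT) = 41.4173
Mean = 41.4173/6 = 6.90289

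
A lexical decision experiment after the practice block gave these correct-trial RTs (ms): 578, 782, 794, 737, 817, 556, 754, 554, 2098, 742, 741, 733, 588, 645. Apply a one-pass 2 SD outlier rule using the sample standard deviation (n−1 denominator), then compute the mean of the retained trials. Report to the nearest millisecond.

n = 14, ΣRT = 11119, M = 794.214
Σ(x−M)² = 1940708.36; s = √(1940708.36/13) = 386.375
Cutoffs: 794.214 ± 2·386.375 → [21.5, 1567.0]
Outside: 2098 → excluded.
Retained (n=13): Σ = 9021, mean = 9021/13 = 693.923

694 ms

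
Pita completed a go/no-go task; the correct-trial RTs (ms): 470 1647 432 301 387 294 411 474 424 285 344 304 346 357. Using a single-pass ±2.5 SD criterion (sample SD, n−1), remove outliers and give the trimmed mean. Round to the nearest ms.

371 ms

n = 14, ΣRT = 6476, M = 462.571
Σ(x−M)² = 1563841.43; s = √(1563841.43/13) = 346.836
Cutoffs: 462.571 ± 2.5·346.836 → [-404.5, 1329.7]
Outside: 1647 → excluded.
Retained (n=13): Σ = 4829, mean = 4829/13 = 371.462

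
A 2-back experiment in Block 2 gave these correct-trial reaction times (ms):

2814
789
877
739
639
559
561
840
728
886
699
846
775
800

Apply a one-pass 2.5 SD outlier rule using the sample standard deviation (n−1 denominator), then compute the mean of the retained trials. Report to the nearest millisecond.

749 ms

n = 14, ΣRT = 12552, M = 896.571
Σ(x−M)² = 4103647.43; s = √(4103647.43/13) = 561.841
Cutoffs: 896.571 ± 2.5·561.841 → [-508.0, 2301.2]
Outside: 2814 → excluded.
Retained (n=13): Σ = 9738, mean = 9738/13 = 749.077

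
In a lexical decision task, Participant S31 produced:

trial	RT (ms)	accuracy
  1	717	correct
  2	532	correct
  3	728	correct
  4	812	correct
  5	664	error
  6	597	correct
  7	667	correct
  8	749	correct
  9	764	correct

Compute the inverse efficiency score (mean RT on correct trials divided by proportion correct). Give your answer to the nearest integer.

783 ms

Correct trials (n=8): 717, 532, 728, 812, 597, 667, 749, 764
Mean correct RT = 5566/8 = 695.7500 ms
Proportion correct = 8/9
IES = 695.7500 / (8/9) = 782.719 ms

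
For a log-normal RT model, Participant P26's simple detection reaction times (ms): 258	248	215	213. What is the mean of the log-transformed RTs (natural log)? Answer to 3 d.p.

5.450

ln(RT): 5.5530, 5.5134, 5.3706, 5.3613
Σ ln(RT) = 21.7983
Mean = 21.7983/4 = 5.44958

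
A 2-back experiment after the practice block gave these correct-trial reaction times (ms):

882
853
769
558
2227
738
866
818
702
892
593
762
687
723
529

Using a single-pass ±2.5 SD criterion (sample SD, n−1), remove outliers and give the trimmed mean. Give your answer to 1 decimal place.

740.9 ms

n = 15, ΣRT = 12599, M = 839.933
Σ(x−M)² = 2244490.93; s = √(2244490.93/14) = 400.401
Cutoffs: 839.933 ± 2.5·400.401 → [-161.1, 1840.9]
Outside: 2227 → excluded.
Retained (n=14): Σ = 10372, mean = 10372/14 = 740.857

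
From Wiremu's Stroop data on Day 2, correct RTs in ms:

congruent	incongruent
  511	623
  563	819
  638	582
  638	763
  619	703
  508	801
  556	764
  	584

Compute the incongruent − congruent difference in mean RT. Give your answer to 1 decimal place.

M(congruent) = 4033/7 = 576.143
M(incongruent) = 5639/8 = 704.875
Difference = 704.875 − 576.143 = 128.732 ms

128.7 ms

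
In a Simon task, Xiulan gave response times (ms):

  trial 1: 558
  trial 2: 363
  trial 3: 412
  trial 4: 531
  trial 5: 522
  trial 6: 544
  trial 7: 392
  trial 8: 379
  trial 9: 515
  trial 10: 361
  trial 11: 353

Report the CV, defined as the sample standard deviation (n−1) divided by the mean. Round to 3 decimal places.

0.188

n = 11, Σ = 4930, M = 448.1818
Σ(x−M)² = 71181.636; s = √(71181.636/10) = 84.3692
CV = 84.3692 / 448.1818 = 0.18825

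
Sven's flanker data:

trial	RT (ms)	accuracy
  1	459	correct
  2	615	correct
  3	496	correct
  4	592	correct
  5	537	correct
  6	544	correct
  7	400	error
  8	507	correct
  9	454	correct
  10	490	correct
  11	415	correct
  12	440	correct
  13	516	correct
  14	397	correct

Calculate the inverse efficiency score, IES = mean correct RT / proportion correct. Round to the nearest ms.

535 ms

Correct trials (n=13): 459, 615, 496, 592, 537, 544, 507, 454, 490, 415, 440, 516, 397
Mean correct RT = 6462/13 = 497.0769 ms
Proportion correct = 13/14
IES = 497.0769 / (13/14) = 535.314 ms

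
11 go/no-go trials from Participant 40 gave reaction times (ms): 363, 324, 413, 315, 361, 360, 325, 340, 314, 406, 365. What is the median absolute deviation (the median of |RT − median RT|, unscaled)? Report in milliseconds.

35 ms

Sorted: 314, 315, 324, 325, 340, 360, 361, 363, 365, 406, 413 → median = 360
|x − 360|: 3, 36, 53, 45, 1, 0, 35, 20, 46, 46, 5
Sorted deviations: 0, 1, 3, 5, 20, 35, 36, 45, 46, 46, 53 → MAD = 35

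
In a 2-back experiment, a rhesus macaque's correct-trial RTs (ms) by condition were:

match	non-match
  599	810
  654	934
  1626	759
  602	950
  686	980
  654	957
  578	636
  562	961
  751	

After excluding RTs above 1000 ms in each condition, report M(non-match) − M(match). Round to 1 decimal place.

237.6 ms

match: exclude 1626
M(match) = 5086/8 = 635.750
M(non-match) = 6987/8 = 873.375
Difference = 873.375 − 635.750 = 237.625 ms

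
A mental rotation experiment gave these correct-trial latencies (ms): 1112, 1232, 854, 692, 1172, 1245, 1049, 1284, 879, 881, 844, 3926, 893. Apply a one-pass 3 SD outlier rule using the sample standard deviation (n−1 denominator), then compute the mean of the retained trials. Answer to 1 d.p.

1011.4 ms

n = 13, ΣRT = 16063, M = 1235.615
Σ(x−M)² = 8259587.08; s = √(8259587.08/12) = 829.638
Cutoffs: 1235.615 ± 3·829.638 → [-1253.3, 3724.5]
Outside: 3926 → excluded.
Retained (n=12): Σ = 12137, mean = 12137/12 = 1011.417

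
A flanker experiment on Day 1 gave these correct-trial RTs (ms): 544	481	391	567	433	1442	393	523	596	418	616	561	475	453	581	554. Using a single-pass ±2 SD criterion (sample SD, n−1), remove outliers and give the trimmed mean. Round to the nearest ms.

506 ms

n = 16, ΣRT = 9028, M = 564.250
Σ(x−M)² = 901877.00; s = √(901877.00/15) = 245.204
Cutoffs: 564.250 ± 2·245.204 → [73.8, 1054.7]
Outside: 1442 → excluded.
Retained (n=15): Σ = 7586, mean = 7586/15 = 505.733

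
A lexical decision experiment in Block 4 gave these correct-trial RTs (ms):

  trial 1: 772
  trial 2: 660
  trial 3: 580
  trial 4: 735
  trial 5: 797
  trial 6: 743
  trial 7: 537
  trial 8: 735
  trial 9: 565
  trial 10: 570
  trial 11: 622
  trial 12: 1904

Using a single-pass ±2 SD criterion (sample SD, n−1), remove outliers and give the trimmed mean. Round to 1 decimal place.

665.1 ms

n = 12, ΣRT = 9220, M = 768.333
Σ(x−M)² = 1496252.67; s = √(1496252.67/11) = 368.813
Cutoffs: 768.333 ± 2·368.813 → [30.7, 1506.0]
Outside: 1904 → excluded.
Retained (n=11): Σ = 7316, mean = 7316/11 = 665.091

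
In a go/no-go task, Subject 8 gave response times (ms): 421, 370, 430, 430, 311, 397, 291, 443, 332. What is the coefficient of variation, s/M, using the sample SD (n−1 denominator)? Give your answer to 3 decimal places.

n = 9, Σ = 3425, M = 380.5556
Σ(x−M)² = 26022.222; s = √(26022.222/8) = 57.0331
CV = 57.0331 / 380.5556 = 0.14987

0.150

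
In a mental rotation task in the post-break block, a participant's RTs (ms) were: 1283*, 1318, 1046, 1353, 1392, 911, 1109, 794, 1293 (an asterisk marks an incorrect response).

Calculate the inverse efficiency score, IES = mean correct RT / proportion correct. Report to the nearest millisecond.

1296 ms

Correct trials (n=8): 1318, 1046, 1353, 1392, 911, 1109, 794, 1293
Mean correct RT = 9216/8 = 1152.0000 ms
Proportion correct = 8/9
IES = 1152.0000 / (8/9) = 1296.000 ms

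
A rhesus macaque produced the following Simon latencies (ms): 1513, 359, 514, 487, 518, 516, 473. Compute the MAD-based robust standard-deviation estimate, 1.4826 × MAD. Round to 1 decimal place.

40.0 ms

Sorted: 359, 473, 487, 514, 516, 518, 1513 → median = 514
|x − 514| sorted: 0, 2, 4, 27, 41, 155, 999 → MAD = 27
Robust SD ≈ 1.4826 × 27 = 40.030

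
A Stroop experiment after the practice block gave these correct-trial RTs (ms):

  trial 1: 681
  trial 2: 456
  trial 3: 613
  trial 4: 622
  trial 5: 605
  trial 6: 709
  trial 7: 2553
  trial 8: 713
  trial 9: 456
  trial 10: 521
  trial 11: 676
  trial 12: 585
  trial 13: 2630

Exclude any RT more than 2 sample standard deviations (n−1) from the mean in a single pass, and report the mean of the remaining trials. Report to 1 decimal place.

603.4 ms

n = 13, ΣRT = 11820, M = 909.231
Σ(x−M)² = 6777604.31; s = √(6777604.31/12) = 751.532
Cutoffs: 909.231 ± 2·751.532 → [-593.8, 2412.3]
Outside: 2553, 2630 → excluded.
Retained (n=11): Σ = 6637, mean = 6637/11 = 603.364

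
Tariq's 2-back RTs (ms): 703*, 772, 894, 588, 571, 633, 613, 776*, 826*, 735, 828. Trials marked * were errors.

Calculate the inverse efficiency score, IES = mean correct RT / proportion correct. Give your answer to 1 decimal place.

968.3 ms

Correct trials (n=8): 772, 894, 588, 571, 633, 613, 735, 828
Mean correct RT = 5634/8 = 704.2500 ms
Proportion correct = 8/11
IES = 704.2500 / (8/11) = 968.344 ms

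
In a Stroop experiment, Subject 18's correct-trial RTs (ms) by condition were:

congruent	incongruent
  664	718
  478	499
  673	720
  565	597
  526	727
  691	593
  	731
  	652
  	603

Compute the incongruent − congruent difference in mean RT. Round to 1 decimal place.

49.4 ms

M(congruent) = 3597/6 = 599.500
M(incongruent) = 5840/9 = 648.889
Difference = 648.889 − 599.500 = 49.389 ms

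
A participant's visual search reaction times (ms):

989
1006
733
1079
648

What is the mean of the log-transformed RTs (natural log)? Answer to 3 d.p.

ln(RT): 6.8967, 6.9137, 6.5971, 6.9838, 6.4739
Σ ln(RT) = 33.8653
Mean = 33.8653/5 = 6.77305

6.773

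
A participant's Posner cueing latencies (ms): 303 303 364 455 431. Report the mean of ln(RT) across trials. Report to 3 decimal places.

ln(RT): 5.7137, 5.7137, 5.8972, 6.1203, 6.0661
Σ ln(RT) = 29.5110
Mean = 29.5110/5 = 5.90220

5.902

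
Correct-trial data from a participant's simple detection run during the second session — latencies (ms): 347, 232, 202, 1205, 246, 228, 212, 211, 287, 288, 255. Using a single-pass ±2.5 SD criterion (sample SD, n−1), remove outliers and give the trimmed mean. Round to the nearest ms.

n = 11, ΣRT = 3713, M = 337.545
Σ(x−M)² = 846058.73; s = √(846058.73/10) = 290.871
Cutoffs: 337.545 ± 2.5·290.871 → [-389.6, 1064.7]
Outside: 1205 → excluded.
Retained (n=10): Σ = 2508, mean = 2508/10 = 250.800

251 ms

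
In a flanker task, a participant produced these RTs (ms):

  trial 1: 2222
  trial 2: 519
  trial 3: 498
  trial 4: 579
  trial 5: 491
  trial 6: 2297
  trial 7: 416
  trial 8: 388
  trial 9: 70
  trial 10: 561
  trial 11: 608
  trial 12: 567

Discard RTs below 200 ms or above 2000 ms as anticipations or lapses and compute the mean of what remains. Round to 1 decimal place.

514.1 ms

Excluded: 70, 2222, 2297
Retained (n=9): Σ = 4627
Mean = 4627/9 = 514.1111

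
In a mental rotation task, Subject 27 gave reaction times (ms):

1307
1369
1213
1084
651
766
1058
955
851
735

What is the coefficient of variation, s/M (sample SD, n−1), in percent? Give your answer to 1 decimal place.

n = 10, Σ = 9989, M = 998.9000
Σ(x−M)² = 557194.900; s = √(557194.900/9) = 248.8183
CV = 248.8183 / 998.9000 = 0.24909 = 24.909%

24.9%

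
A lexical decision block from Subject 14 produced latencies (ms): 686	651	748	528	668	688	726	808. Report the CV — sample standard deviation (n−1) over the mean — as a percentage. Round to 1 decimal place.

n = 8, Σ = 5503, M = 687.8750
Σ(x−M)² = 46816.875; s = √(46816.875/7) = 81.7810
CV = 81.7810 / 687.8750 = 0.11889 = 11.889%

11.9%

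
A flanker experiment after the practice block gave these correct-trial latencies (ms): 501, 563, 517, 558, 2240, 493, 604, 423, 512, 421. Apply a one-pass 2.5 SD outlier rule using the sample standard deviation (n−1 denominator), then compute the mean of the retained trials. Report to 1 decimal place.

n = 10, ΣRT = 6832, M = 683.200
Σ(x−M)² = 2722779.60; s = √(2722779.60/9) = 550.028
Cutoffs: 683.200 ± 2.5·550.028 → [-691.9, 2058.3]
Outside: 2240 → excluded.
Retained (n=9): Σ = 4592, mean = 4592/9 = 510.222

510.2 ms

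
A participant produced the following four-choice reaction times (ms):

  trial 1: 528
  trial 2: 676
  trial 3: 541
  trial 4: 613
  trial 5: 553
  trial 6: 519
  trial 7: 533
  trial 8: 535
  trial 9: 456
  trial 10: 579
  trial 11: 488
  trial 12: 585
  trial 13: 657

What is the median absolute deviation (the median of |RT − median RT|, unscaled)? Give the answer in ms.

38 ms

Sorted: 456, 488, 519, 528, 533, 535, 541, 553, 579, 585, 613, 657, 676 → median = 541
|x − 541|: 13, 135, 0, 72, 12, 22, 8, 6, 85, 38, 53, 44, 116
Sorted deviations: 0, 6, 8, 12, 13, 22, 38, 44, 53, 72, 85, 116, 135 → MAD = 38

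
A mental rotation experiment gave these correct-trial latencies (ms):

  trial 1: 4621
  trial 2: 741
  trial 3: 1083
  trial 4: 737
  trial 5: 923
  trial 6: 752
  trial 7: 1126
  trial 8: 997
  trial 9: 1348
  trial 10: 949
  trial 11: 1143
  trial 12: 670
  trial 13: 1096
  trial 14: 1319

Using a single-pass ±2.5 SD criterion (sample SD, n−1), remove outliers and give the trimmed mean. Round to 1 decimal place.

n = 14, ΣRT = 17505, M = 1250.357
Σ(x−M)² = 12824627.21; s = √(12824627.21/13) = 993.232
Cutoffs: 1250.357 ± 2.5·993.232 → [-1232.7, 3733.4]
Outside: 4621 → excluded.
Retained (n=13): Σ = 12884, mean = 12884/13 = 991.077

991.1 ms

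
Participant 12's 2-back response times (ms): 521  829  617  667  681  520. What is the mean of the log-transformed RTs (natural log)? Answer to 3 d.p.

ln(RT): 6.2558, 6.7202, 6.4249, 6.5028, 6.5236, 6.2538
Σ ln(RT) = 38.6810
Mean = 38.6810/6 = 6.44684

6.447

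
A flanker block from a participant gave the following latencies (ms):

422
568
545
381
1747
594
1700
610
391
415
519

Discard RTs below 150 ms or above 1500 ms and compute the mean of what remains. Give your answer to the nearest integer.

Excluded: 1700, 1747
Retained (n=9): Σ = 4445
Mean = 4445/9 = 493.8889

494 ms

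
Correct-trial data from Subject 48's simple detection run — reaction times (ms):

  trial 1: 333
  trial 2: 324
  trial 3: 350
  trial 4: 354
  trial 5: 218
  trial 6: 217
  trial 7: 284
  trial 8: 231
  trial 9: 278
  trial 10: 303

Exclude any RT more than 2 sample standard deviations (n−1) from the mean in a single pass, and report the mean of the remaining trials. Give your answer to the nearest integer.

289 ms

n = 10, ΣRT = 2892, M = 289.200
Σ(x−M)² = 25037.60; s = √(25037.60/9) = 52.744
Cutoffs: 289.200 ± 2·52.744 → [183.7, 394.7]
No RTs fall outside the cutoffs; all 10 retained. Mean = 2892/10 = 289.200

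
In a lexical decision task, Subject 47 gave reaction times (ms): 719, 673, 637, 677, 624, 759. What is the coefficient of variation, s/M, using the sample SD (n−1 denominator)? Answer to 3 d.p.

0.074

n = 6, Σ = 4089, M = 681.5000
Σ(x−M)² = 12791.500; s = √(12791.500/5) = 50.5796
CV = 50.5796 / 681.5000 = 0.07422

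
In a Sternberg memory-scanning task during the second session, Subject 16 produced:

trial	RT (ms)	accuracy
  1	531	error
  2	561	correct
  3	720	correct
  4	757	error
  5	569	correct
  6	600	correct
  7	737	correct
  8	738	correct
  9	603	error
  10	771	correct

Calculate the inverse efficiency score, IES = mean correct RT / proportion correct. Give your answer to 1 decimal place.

958.4 ms

Correct trials (n=7): 561, 720, 569, 600, 737, 738, 771
Mean correct RT = 4696/7 = 670.8571 ms
Proportion correct = 7/10
IES = 670.8571 / (7/10) = 958.367 ms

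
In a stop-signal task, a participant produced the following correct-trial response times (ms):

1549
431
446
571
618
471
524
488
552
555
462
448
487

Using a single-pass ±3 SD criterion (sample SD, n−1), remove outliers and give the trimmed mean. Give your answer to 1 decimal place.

n = 13, ΣRT = 7602, M = 584.769
Σ(x−M)² = 1045234.31; s = √(1045234.31/12) = 295.132
Cutoffs: 584.769 ± 3·295.132 → [-300.6, 1470.2]
Outside: 1549 → excluded.
Retained (n=12): Σ = 6053, mean = 6053/12 = 504.417

504.4 ms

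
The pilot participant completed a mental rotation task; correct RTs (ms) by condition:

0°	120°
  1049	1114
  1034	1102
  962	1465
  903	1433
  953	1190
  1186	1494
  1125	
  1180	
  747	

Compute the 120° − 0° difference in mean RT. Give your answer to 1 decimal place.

M(0°) = 9139/9 = 1015.444
M(120°) = 7798/6 = 1299.667
Difference = 1299.667 − 1015.444 = 284.222 ms

284.2 ms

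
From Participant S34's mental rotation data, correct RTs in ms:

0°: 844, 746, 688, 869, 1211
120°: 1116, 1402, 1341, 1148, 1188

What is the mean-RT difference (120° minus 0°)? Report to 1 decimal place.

367.4 ms

M(0°) = 4358/5 = 871.600
M(120°) = 6195/5 = 1239.000
Difference = 1239.000 − 871.600 = 367.400 ms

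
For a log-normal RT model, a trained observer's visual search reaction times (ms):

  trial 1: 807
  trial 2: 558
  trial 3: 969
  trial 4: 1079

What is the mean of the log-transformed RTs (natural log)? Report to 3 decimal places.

6.719

ln(RT): 6.6933, 6.3244, 6.8763, 6.9838
Σ ln(RT) = 26.8777
Mean = 26.8777/4 = 6.71943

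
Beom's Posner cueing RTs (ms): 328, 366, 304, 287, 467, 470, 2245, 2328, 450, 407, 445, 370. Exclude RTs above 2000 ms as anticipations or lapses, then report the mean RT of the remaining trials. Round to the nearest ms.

389 ms

Excluded: 2245, 2328
Retained (n=10): Σ = 3894
Mean = 3894/10 = 389.4000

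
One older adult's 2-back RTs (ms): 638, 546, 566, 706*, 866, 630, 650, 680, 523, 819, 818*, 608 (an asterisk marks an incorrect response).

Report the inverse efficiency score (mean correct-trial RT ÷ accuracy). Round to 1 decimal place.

Correct trials (n=10): 638, 546, 566, 866, 630, 650, 680, 523, 819, 608
Mean correct RT = 6526/10 = 652.6000 ms
Proportion correct = 10/12
IES = 652.6000 / (10/12) = 783.120 ms

783.1 ms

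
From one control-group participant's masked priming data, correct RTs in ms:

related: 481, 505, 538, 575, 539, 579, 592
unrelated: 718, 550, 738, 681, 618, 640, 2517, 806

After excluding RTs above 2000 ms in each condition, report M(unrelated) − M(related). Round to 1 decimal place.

134.6 ms

unrelated: exclude 2517
M(related) = 3809/7 = 544.143
M(unrelated) = 4751/7 = 678.714
Difference = 678.714 − 544.143 = 134.571 ms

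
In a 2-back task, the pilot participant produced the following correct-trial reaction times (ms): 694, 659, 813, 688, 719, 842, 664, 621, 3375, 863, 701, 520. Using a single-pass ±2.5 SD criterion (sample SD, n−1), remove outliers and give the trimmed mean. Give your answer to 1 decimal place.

n = 12, ΣRT = 11159, M = 929.917
Σ(x−M)² = 6622946.92; s = √(6622946.92/11) = 775.942
Cutoffs: 929.917 ± 2.5·775.942 → [-1009.9, 2869.8]
Outside: 3375 → excluded.
Retained (n=11): Σ = 7784, mean = 7784/11 = 707.636

707.6 ms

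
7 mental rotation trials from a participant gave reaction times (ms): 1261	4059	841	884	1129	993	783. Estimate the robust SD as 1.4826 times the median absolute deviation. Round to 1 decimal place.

Sorted: 783, 841, 884, 993, 1129, 1261, 4059 → median = 993
|x − 993| sorted: 0, 109, 136, 152, 210, 268, 3066 → MAD = 152
Robust SD ≈ 1.4826 × 152 = 225.355

225.4 ms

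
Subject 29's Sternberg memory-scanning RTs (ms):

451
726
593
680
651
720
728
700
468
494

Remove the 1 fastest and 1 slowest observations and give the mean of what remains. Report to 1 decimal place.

Sorted: 451, 468, 494, 593, 651, 680, 700, 720, 726, 728
Drop lowest 1 (451) and highest 1 (728)
Remaining (n=8): Σ = 5032, mean = 5032/8 = 629.000

629.0 ms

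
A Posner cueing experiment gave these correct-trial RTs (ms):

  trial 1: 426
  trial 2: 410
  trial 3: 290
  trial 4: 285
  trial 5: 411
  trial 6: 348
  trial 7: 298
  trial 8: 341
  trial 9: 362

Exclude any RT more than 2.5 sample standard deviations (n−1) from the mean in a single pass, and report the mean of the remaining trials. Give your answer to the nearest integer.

352 ms

n = 9, ΣRT = 3171, M = 352.333
Σ(x−M)² = 23806.00; s = √(23806.00/8) = 54.550
Cutoffs: 352.333 ± 2.5·54.550 → [216.0, 488.7]
No RTs fall outside the cutoffs; all 9 retained. Mean = 3171/9 = 352.333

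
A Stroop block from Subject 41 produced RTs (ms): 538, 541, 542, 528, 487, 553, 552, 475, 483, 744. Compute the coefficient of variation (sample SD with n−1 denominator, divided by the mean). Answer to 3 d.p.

0.140

n = 10, Σ = 5443, M = 544.3000
Σ(x−M)² = 52180.100; s = √(52180.100/9) = 76.1432
CV = 76.1432 / 544.3000 = 0.13989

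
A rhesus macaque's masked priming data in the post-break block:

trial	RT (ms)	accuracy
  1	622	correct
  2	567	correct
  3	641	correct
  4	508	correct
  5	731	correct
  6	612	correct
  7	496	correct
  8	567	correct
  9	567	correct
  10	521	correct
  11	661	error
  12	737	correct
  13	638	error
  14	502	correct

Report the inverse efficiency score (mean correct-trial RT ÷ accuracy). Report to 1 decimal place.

Correct trials (n=12): 622, 567, 641, 508, 731, 612, 496, 567, 567, 521, 737, 502
Mean correct RT = 7071/12 = 589.2500 ms
Proportion correct = 12/14
IES = 589.2500 / (12/14) = 687.458 ms

687.5 ms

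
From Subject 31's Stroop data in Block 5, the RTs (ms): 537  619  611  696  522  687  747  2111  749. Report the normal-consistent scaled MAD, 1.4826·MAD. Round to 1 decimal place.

Sorted: 522, 537, 611, 619, 687, 696, 747, 749, 2111 → median = 687
|x − 687| sorted: 0, 9, 60, 62, 68, 76, 150, 165, 1424 → MAD = 68
Robust SD ≈ 1.4826 × 68 = 100.817

100.8 ms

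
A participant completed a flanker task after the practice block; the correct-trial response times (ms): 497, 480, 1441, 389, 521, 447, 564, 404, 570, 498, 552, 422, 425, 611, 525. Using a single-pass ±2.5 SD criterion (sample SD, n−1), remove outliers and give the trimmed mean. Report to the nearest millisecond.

493 ms

n = 15, ΣRT = 8346, M = 556.400
Σ(x−M)² = 899321.60; s = √(899321.60/14) = 253.451
Cutoffs: 556.400 ± 2.5·253.451 → [-77.2, 1190.0]
Outside: 1441 → excluded.
Retained (n=14): Σ = 6905, mean = 6905/14 = 493.214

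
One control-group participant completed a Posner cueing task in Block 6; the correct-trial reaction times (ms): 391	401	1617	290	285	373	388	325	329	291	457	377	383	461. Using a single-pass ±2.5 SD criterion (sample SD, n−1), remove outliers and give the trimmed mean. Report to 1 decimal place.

365.5 ms

n = 14, ΣRT = 6368, M = 454.857
Σ(x−M)² = 1495573.71; s = √(1495573.71/13) = 339.182
Cutoffs: 454.857 ± 2.5·339.182 → [-393.1, 1302.8]
Outside: 1617 → excluded.
Retained (n=13): Σ = 4751, mean = 4751/13 = 365.462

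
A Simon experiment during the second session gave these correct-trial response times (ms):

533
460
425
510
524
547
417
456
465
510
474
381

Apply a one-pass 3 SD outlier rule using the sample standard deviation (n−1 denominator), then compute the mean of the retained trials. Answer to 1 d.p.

475.2 ms

n = 12, ΣRT = 5702, M = 475.167
Σ(x−M)² = 28785.67; s = √(28785.67/11) = 51.155
Cutoffs: 475.167 ± 3·51.155 → [321.7, 628.6]
No RTs fall outside the cutoffs; all 12 retained. Mean = 5702/12 = 475.167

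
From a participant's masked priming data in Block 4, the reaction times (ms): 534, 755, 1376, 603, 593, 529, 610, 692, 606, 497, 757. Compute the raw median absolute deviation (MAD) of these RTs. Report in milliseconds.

77 ms

Sorted: 497, 529, 534, 593, 603, 606, 610, 692, 755, 757, 1376 → median = 606
|x − 606|: 72, 149, 770, 3, 13, 77, 4, 86, 0, 109, 151
Sorted deviations: 0, 3, 4, 13, 72, 77, 86, 109, 149, 151, 770 → MAD = 77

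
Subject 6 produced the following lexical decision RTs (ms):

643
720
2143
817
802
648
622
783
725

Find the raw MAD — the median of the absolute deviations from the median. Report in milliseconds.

77 ms

Sorted: 622, 643, 648, 720, 725, 783, 802, 817, 2143 → median = 725
|x − 725|: 82, 5, 1418, 92, 77, 77, 103, 58, 0
Sorted deviations: 0, 5, 58, 77, 77, 82, 92, 103, 1418 → MAD = 77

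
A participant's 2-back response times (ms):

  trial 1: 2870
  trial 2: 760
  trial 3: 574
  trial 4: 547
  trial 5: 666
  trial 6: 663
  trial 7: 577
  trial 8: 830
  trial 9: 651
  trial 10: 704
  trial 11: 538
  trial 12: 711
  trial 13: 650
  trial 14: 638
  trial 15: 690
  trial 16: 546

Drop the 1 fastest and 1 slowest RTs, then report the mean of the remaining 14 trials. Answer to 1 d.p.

Sorted: 538, 546, 547, 574, 577, 638, 650, 651, 663, 666, 690, 704, 711, 760, 830, 2870
Drop lowest 1 (538) and highest 1 (2870)
Remaining (n=14): Σ = 9207, mean = 9207/14 = 657.643

657.6 ms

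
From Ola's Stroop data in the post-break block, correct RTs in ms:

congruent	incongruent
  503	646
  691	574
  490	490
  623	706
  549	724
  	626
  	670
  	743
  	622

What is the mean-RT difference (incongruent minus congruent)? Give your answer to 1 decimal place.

73.4 ms

M(congruent) = 2856/5 = 571.200
M(incongruent) = 5801/9 = 644.556
Difference = 644.556 − 571.200 = 73.356 ms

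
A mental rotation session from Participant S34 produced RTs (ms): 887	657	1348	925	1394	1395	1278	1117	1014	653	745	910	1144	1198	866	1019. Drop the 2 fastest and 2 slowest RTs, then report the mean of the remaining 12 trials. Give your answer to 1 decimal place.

1037.6 ms

Sorted: 653, 657, 745, 866, 887, 910, 925, 1014, 1019, 1117, 1144, 1198, 1278, 1348, 1394, 1395
Drop lowest 2 (653, 657) and highest 2 (1394, 1395)
Remaining (n=12): Σ = 12451, mean = 12451/12 = 1037.583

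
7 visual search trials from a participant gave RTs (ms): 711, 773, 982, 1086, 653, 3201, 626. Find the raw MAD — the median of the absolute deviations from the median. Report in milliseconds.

147 ms

Sorted: 626, 653, 711, 773, 982, 1086, 3201 → median = 773
|x − 773|: 62, 0, 209, 313, 120, 2428, 147
Sorted deviations: 0, 62, 120, 147, 209, 313, 2428 → MAD = 147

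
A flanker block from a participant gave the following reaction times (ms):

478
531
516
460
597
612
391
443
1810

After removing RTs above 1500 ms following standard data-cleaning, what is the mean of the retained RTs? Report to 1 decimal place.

Excluded: 1810
Retained (n=8): Σ = 4028
Mean = 4028/8 = 503.5000

503.5 ms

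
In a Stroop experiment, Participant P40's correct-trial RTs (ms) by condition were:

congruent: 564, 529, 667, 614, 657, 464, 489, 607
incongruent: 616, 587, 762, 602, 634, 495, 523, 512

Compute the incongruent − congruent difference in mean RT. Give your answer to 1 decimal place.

17.5 ms

M(congruent) = 4591/8 = 573.875
M(incongruent) = 4731/8 = 591.375
Difference = 591.375 − 573.875 = 17.500 ms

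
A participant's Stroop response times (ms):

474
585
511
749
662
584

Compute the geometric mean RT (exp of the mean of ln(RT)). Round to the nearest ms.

ln(RT): 6.1612, 6.3716, 6.2364, 6.6187, 6.4953, 6.3699
Mean ln(RT) = 38.2531/6 = 6.37552
Geometric mean = exp(6.37552) = 587.29 ms

587 ms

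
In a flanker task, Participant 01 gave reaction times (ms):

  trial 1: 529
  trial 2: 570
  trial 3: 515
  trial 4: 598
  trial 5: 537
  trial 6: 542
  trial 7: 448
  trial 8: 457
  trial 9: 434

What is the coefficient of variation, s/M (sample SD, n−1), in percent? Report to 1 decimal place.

11.0%

n = 9, Σ = 4630, M = 514.4444
Σ(x−M)² = 25734.222; s = √(25734.222/8) = 56.7166
CV = 56.7166 / 514.4444 = 0.11025 = 11.025%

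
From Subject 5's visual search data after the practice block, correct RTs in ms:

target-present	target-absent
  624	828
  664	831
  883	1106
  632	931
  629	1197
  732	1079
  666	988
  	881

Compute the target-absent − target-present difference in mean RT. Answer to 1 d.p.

M(target-present) = 4830/7 = 690.000
M(target-absent) = 7841/8 = 980.125
Difference = 980.125 − 690.000 = 290.125 ms

290.1 ms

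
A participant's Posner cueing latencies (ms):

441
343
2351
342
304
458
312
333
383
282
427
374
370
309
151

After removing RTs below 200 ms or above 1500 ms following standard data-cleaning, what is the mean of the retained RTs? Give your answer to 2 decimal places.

359.85 ms

Excluded: 151, 2351
Retained (n=13): Σ = 4678
Mean = 4678/13 = 359.8462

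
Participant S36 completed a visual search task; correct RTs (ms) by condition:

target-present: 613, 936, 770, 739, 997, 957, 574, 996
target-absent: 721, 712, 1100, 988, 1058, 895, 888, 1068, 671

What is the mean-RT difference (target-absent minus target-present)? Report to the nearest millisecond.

M(target-present) = 6582/8 = 822.750
M(target-absent) = 8101/9 = 900.111
Difference = 900.111 − 822.750 = 77.361 ms

77 ms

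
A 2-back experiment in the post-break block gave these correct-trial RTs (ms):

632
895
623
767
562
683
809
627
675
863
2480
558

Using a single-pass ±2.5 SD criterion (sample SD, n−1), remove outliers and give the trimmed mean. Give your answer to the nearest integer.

n = 12, ΣRT = 10174, M = 847.833
Σ(x−M)² = 3043111.67; s = √(3043111.67/11) = 525.972
Cutoffs: 847.833 ± 2.5·525.972 → [-467.1, 2162.8]
Outside: 2480 → excluded.
Retained (n=11): Σ = 7694, mean = 7694/11 = 699.455

699 ms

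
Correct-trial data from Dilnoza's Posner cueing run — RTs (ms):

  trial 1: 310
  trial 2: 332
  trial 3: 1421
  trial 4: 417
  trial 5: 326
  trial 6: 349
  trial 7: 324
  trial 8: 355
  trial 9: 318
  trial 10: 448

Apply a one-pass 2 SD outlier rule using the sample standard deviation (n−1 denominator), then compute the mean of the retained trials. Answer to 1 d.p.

353.2 ms

n = 10, ΣRT = 4600, M = 460.000
Σ(x−M)² = 1044360.00; s = √(1044360.00/9) = 340.646
Cutoffs: 460.000 ± 2·340.646 → [-221.3, 1141.3]
Outside: 1421 → excluded.
Retained (n=9): Σ = 3179, mean = 3179/9 = 353.222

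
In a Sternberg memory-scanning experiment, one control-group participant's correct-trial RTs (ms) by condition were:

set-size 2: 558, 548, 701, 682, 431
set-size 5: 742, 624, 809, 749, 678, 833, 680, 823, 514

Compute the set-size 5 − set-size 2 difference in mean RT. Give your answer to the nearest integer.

M(set-size 2) = 2920/5 = 584.000
M(set-size 5) = 6452/9 = 716.889
Difference = 716.889 − 584.000 = 132.889 ms

133 ms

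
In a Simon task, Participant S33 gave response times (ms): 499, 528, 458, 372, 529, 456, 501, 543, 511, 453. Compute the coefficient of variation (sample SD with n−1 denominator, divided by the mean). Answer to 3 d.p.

n = 10, Σ = 4850, M = 485.0000
Σ(x−M)² = 23640.000; s = √(23640.000/9) = 51.2510
CV = 51.2510 / 485.0000 = 0.10567

0.106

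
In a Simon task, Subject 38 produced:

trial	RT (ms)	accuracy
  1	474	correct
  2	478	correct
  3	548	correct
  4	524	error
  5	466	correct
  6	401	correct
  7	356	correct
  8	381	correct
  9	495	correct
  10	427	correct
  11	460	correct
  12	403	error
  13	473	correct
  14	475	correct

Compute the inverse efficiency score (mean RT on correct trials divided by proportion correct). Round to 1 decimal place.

Correct trials (n=12): 474, 478, 548, 466, 401, 356, 381, 495, 427, 460, 473, 475
Mean correct RT = 5434/12 = 452.8333 ms
Proportion correct = 12/14
IES = 452.8333 / (12/14) = 528.306 ms

528.3 ms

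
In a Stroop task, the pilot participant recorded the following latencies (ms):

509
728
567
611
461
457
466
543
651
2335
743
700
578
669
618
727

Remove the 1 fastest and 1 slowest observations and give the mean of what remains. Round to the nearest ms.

612 ms

Sorted: 457, 461, 466, 509, 543, 567, 578, 611, 618, 651, 669, 700, 727, 728, 743, 2335
Drop lowest 1 (457) and highest 1 (2335)
Remaining (n=14): Σ = 8571, mean = 8571/14 = 612.214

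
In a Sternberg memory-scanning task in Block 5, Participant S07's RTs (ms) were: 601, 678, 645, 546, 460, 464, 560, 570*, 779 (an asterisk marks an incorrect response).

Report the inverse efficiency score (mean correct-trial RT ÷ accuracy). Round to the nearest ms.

666 ms

Correct trials (n=8): 601, 678, 645, 546, 460, 464, 560, 779
Mean correct RT = 4733/8 = 591.6250 ms
Proportion correct = 8/9
IES = 591.6250 / (8/9) = 665.578 ms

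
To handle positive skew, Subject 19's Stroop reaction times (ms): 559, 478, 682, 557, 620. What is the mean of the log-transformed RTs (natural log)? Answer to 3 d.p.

ln(RT): 6.3261, 6.1696, 6.5250, 6.3226, 6.4297
Σ ln(RT) = 31.7731
Mean = 31.7731/5 = 6.35461

6.355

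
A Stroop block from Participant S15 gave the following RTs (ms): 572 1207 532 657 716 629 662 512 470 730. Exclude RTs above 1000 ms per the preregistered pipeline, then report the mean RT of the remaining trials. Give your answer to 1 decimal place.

608.9 ms

Excluded: 1207
Retained (n=9): Σ = 5480
Mean = 5480/9 = 608.8889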